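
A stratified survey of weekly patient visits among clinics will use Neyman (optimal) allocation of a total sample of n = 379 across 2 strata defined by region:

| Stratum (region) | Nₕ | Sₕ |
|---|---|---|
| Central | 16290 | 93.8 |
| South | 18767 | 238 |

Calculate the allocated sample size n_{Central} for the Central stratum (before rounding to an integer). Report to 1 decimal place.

Neyman allocation: nₕ = n·NₕSₕ / Σⱼ NⱼSⱼ.
Σ NⱼSⱼ = 16290·93.8 + 18767·238 = 5.994548 × 10^6.
n_{Central} = 379·16290·93.8 / (5.994548 × 10^6) = 96.6.

96.6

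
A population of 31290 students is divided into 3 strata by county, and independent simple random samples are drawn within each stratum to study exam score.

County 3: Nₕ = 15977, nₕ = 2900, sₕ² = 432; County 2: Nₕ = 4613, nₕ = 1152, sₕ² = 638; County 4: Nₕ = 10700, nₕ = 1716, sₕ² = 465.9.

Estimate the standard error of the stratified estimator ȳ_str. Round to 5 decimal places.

0.25976

Var(ȳ_str) = Σₕ Wₕ²(1 − fₕ)sₕ²/nₕ with Wₕ = Nₕ/N, N = 31290.
County 3: Wₕ = 0.51061042; term = 0.51061042²·(1 − 0.18151092)·432/2900 = 0.031789082.
County 2: Wₕ = 0.14742729; term = 0.14742729²·(1 − 0.24972903)·638/1152 = 0.0090311307.
County 4: Wₕ = 0.34196229; term = 0.34196229²·(1 − 0.16037383)·465.9/1716 = 0.026657402.
Sum = 0.067477615.
SE = √(0.067477615) = 0.25976.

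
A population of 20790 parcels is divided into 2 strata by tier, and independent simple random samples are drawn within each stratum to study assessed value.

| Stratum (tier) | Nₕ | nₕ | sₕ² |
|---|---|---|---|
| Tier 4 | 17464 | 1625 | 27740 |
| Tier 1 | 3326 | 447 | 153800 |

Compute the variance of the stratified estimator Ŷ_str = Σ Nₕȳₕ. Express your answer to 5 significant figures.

8.0167 × 10^9

Var(Ŷ_str) = Σₕ Nₕ²(1 − fₕ)sₕ²/nₕ.
Tier 4: 17464²·(1 − 1625/17464)·27740/1625 = 4.7219847 × 10^9.
Tier 1: 3326²·(1 − 447/3326)·153800/447 = 3.2946761 × 10^9.
Sum = 8.0166608 × 10^9.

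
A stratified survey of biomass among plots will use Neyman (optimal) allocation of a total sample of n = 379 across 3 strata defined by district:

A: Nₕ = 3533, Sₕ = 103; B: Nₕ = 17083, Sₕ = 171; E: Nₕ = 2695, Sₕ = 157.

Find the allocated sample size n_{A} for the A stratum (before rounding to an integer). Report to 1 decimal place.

37.2

Neyman allocation: nₕ = n·NₕSₕ / Σⱼ NⱼSⱼ.
Σ NⱼSⱼ = 3533·103 + 17083·171 + 2695·157 = 3.708207 × 10^6.
n_{A} = 379·3533·103 / (3.708207 × 10^6) = 37.2.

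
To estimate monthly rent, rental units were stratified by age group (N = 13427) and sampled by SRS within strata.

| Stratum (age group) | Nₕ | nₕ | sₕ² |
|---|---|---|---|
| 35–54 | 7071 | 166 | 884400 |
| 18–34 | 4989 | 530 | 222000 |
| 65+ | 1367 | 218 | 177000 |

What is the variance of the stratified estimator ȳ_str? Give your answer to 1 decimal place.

1501.6

Var(ȳ_str) = Σₕ Wₕ²(1 − fₕ)sₕ²/nₕ with Wₕ = Nₕ/N, N = 13427.
35–54: Wₕ = 0.52662546; term = 0.52662546²·(1 − 0.02347617)·884400/166 = 1442.8699.
18–34: Wₕ = 0.37156476; term = 0.37156476²·(1 − 0.10623371)·222000/530 = 51.685664.
65+: Wₕ = 0.10180979; term = 0.10180979²·(1 − 0.15947330)·177000/218 = 7.0737114.
Sum = 1501.6293.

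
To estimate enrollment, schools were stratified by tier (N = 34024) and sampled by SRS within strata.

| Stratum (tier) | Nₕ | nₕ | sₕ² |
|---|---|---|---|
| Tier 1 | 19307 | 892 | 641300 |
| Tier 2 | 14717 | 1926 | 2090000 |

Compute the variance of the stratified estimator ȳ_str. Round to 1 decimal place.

Var(ȳ_str) = Σₕ Wₕ²(1 − fₕ)sₕ²/nₕ with Wₕ = Nₕ/N, N = 34024.
Tier 1: Wₕ = 0.56745239; term = 0.56745239²·(1 − 0.04620086)·641300/892 = 220.80666.
Tier 2: Wₕ = 0.43254761; term = 0.43254761²·(1 − 0.13086906)·2090000/1926 = 176.45869.
Sum = 397.26535.

397.3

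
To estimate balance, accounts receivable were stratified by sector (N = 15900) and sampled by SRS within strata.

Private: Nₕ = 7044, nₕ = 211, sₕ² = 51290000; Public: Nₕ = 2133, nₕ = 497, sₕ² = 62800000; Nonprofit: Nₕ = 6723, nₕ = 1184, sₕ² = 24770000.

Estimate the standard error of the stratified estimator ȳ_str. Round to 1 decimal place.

Var(ȳ_str) = Σₕ Wₕ²(1 − fₕ)sₕ²/nₕ with Wₕ = Nₕ/N, N = 15900.
Private: Wₕ = 0.44301887; term = 0.44301887²·(1 − 0.02995457)·51290000/211 = 46279.298.
Public: Wₕ = 0.13415094; term = 0.13415094²·(1 − 0.23300516)·62800000/497 = 1744.1473.
Nonprofit: Wₕ = 0.42283019; term = 0.42283019²·(1 − 0.17611185)·24770000/1184 = 3081.5877.
Sum = 51105.033.
SE = √(51105.033) = 226.1.

226.1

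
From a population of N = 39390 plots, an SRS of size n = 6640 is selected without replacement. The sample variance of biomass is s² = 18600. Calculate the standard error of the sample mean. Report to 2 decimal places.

1.53

Under SRS without replacement, Var(ȳ) = (1 − f)·s²/n with f = n/N = 6640/39390 = 0.16857070.
Var(ȳ) = (1 − 0.16857070)·18600/6640 = 0.83142930·2.8012048 = 2.3290038.
SE(ȳ) = √(2.3290038) = 1.53.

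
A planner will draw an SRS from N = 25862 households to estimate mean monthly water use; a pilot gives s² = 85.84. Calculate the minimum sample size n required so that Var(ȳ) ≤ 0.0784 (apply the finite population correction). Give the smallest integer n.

Without fpc, n₀ = s²/D = 85.84/0.0784 = 1094.8980.
With fpc, (1 − n/N)·s²/n ≤ D requires n ≥ n₀/(1 + n₀/N) = 1094.8980/(1 + 1094.8980/25862) = 1050.4269.
Rounding up, n = 1051.

1051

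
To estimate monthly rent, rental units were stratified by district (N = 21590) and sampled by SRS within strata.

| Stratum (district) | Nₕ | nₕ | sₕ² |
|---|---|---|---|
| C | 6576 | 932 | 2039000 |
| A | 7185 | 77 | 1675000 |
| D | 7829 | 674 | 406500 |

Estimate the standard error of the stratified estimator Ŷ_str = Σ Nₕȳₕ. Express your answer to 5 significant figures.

Var(Ŷ_str) = Σₕ Nₕ²(1 − fₕ)sₕ²/nₕ.
C: 6576²·(1 − 932/6576)·2039000/932 = 8.1198896 × 10^10.
A: 7185²·(1 − 77/7185)·1675000/77 = 1.1109596 × 10^12.
D: 7829²·(1 − 674/7829)·406500/674 = 3.3784429 × 10^10.
Sum = 1.2259429 × 10^12.
SE = √(1.2259429 × 10^12) = 1.1072 × 10^6.

1.1072 × 10^6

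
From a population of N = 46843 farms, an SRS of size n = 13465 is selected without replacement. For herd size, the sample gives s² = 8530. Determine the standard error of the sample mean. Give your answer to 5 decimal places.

Under SRS without replacement, Var(ȳ) = (1 − f)·s²/n with f = n/N = 13465/46843 = 0.28744957.
Var(ȳ) = (1 − 0.28744957)·8530/13465 = 0.71255043·0.63349424 = 0.4513966.
SE(ȳ) = √(0.4513966) = 0.67186.

0.67186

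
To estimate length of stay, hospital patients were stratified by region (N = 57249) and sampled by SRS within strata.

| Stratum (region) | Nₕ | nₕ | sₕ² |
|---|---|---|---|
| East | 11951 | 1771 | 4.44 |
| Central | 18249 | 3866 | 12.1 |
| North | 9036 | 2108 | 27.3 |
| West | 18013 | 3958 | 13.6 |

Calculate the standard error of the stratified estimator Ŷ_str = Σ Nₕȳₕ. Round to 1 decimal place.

Var(Ŷ_str) = Σₕ Nₕ²(1 − fₕ)sₕ²/nₕ.
East: 11951²·(1 − 1771/11951)·4.44/1771 = 305011.65.
Central: 18249²·(1 − 3866/18249)·12.1/3866 = 821508.52.
North: 9036²·(1 − 2108/9036)·27.3/2108 = 810729.81.
West: 18013²·(1 − 3958/18013)·13.6/3958 = 869921.41.
Sum = 2.8071714 × 10^6.
SE = √(2.8071714 × 10^6) = 1675.5.

1675.5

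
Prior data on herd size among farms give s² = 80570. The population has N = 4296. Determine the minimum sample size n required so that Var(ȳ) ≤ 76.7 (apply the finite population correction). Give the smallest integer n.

845

Without fpc, n₀ = s²/D = 80570/76.7 = 1050.4563.
With fpc, (1 − n/N)·s²/n ≤ D requires n ≥ n₀/(1 + n₀/N) = 1050.4563/(1 + 1050.4563/4296) = 844.0657.
Rounding up, n = 845.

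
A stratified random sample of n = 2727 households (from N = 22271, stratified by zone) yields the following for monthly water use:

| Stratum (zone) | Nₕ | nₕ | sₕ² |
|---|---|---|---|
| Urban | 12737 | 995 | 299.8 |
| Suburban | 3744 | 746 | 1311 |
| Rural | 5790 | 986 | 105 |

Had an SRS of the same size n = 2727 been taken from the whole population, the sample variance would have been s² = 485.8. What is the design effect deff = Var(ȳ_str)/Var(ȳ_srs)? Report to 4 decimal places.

Var(ȳ_str) = Σ Wₕ²(1−fₕ)sₕ²/nₕ with Wₕ = Nₕ/22271:
  Urban: (12737/22271)²·(1−995/12737)·299.8/995 = 0.090852804
  Suburban: (3744/22271)²·(1−746/3744)·1311/746 = 0.039769662
  Rural: (5790/22271)²·(1−986/5790)·105/986 = 0.0059719273
  → Var(ȳ_str) = 0.13659439.
Var(ȳ_srs) = (1 − 2727/22271)·485.8/2727 = 0.15633136.
deff = 0.13659439 / 0.15633136 = 0.8737.

0.8737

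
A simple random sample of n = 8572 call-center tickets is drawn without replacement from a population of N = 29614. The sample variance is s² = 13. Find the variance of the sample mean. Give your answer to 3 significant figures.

Under SRS without replacement, Var(ȳ) = (1 − f)·s²/n with f = n/N = 8572/29614 = 0.28945769.
Var(ȳ) = (1 − 0.28945769)·13/8572 = 0.71054231·0.0015165656 = 0.001077584.

0.00108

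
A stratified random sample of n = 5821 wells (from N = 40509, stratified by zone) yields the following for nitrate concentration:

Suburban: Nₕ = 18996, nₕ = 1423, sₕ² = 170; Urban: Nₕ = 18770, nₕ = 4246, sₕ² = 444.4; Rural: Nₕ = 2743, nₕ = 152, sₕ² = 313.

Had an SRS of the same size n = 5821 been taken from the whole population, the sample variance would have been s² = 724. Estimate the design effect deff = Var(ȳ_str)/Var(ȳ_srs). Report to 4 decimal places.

Var(ȳ_str) = Σ Wₕ²(1−fₕ)sₕ²/nₕ with Wₕ = Nₕ/40509:
  Suburban: (18996/40509)²·(1−1423/18996)·170/1423 = 0.024302393
  Urban: (18770/40509)²·(1−4246/18770)·444.4/4246 = 0.017387676
  Rural: (2743/40509)²·(1−152/2743)·313/152 = 0.0089184817
  → Var(ȳ_str) = 0.050608551.
Var(ȳ_srs) = (1 − 5821/40509)·724/5821 = 0.10650468.
deff = 0.050608551 / 0.10650468 = 0.4752.

0.4752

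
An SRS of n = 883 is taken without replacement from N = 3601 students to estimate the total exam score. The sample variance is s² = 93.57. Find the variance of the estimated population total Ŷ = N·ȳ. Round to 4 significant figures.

Var(Ŷ) = N²·Var(ȳ) = N²·(1 − n/N)·s²/n.
f = 883/3601 = 0.24520966; Var(ȳ) = 0.75479034·93.57/883 = 0.079983841.
Var(Ŷ) = 3601² · 0.079983841 = 1.0371665 × 10^6.

1.037 × 10^6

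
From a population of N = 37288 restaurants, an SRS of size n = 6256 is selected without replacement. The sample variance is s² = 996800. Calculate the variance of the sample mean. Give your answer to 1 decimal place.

Under SRS without replacement, Var(ȳ) = (1 − f)·s²/n with f = n/N = 6256/37288 = 0.16777516.
Var(ȳ) = (1 − 0.16777516)·996800/6256 = 0.83222484·159.33504 = 132.60258.

132.6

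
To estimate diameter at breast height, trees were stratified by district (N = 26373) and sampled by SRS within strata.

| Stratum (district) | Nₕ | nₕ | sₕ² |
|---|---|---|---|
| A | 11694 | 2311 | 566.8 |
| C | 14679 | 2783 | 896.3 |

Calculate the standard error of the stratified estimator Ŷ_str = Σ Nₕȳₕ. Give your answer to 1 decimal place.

Var(Ŷ_str) = Σₕ Nₕ²(1 − fₕ)sₕ²/nₕ.
A: 11694²·(1 − 2311/11694)·566.8/2311 = 2.6911302 × 10^7.
C: 14679²·(1 − 2783/14679)·896.3/2783 = 5.6239003 × 10^7.
Sum = 8.3150305 × 10^7.
SE = √(8.3150305 × 10^7) = 9118.7.

9118.7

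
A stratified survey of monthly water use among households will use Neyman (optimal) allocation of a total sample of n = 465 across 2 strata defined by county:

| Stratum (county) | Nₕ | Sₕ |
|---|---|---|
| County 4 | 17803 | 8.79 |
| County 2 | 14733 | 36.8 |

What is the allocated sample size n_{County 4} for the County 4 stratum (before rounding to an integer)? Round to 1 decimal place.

Neyman allocation: nₕ = n·NₕSₕ / Σⱼ NⱼSⱼ.
Σ NⱼSⱼ = 17803·8.79 + 14733·36.8 = 698662.77.
n_{County 4} = 465·17803·8.79 / 698662.77 = 104.2.

104.2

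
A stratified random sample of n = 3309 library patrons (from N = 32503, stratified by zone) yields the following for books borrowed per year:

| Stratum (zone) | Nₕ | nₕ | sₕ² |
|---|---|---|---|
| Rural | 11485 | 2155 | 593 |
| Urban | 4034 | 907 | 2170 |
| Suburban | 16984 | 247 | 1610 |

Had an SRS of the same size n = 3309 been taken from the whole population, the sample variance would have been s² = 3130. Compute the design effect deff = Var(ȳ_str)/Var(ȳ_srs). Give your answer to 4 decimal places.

2.1308

Var(ȳ_str) = Σ Wₕ²(1−fₕ)sₕ²/nₕ with Wₕ = Nₕ/32503:
  Rural: (11485/32503)²·(1−2155/11485)·593/2155 = 0.027910857
  Urban: (4034/32503)²·(1−907/4034)·2170/907 = 0.028567309
  Suburban: (16984/32503)²·(1−247/16984)·1610/247 = 1.753879
  → Var(ȳ_str) = 1.8103572.
Var(ȳ_srs) = (1 − 3309/32503)·3130/3309 = 0.8496063.
deff = 1.8103572 / 0.8496063 = 2.1308.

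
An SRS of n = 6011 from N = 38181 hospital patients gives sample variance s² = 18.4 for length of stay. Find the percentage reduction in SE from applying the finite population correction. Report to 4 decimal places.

f = n/N = 6011/38181 = 0.15743433.
SE_no-fpc = √(s²/n) = 0.055326799; SE_fpc = √((1−f)s²/n) = 0.050785231.
Ratio = √(1−f) = 0.91791376. Reduction = 100·(1 − 0.91791376) = 8.2086%.

8.2086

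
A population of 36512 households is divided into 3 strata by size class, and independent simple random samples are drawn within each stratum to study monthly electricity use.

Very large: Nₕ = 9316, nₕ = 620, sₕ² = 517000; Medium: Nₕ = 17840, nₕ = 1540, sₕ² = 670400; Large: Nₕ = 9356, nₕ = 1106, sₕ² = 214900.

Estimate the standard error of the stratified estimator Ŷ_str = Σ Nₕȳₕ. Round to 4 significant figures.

457300

Var(Ŷ_str) = Σₕ Nₕ²(1 − fₕ)sₕ²/nₕ.
Very large: 9316²·(1 − 620/9316)·517000/620 = 6.7553501 × 10^10.
Medium: 17840²·(1 − 1540/17840)·670400/1540 = 1.2658893 × 10^11.
Large: 9356²·(1 − 1106/9356)·214900/1106 = 1.4997727 × 10^10.
Sum = 2.0914016 × 10^11.
SE = √(2.0914016 × 10^11) = 457300.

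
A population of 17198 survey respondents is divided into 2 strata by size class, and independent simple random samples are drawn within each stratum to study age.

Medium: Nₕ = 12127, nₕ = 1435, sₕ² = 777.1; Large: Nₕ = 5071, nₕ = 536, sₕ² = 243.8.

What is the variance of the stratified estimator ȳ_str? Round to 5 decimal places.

Var(ȳ_str) = Σₕ Wₕ²(1 − fₕ)sₕ²/nₕ with Wₕ = Nₕ/N, N = 17198.
Medium: Wₕ = 0.70514013; term = 0.70514013²·(1 − 0.11833100)·777.1/1435 = 0.2374004.
Large: Wₕ = 0.29485987; term = 0.29485987²·(1 − 0.10569907)·243.8/536 = 0.035365836.
Sum = 0.27276624.

0.27277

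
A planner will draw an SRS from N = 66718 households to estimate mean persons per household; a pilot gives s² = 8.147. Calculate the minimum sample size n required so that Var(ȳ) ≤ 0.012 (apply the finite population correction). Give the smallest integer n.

673

Without fpc, n₀ = s²/D = 8.147/0.012 = 678.9167.
With fpc, (1 − n/N)·s²/n ≤ D requires n ≥ n₀/(1 + n₀/N) = 678.9167/(1 + 678.9167/66718) = 672.0777.
Rounding up, n = 673.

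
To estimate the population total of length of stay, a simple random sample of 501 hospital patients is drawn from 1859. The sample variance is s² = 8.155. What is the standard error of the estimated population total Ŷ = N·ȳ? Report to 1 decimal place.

Var(Ŷ) = N²·Var(ȳ) = N²·(1 − n/N)·s²/n.
f = 501/1859 = 0.26949973; Var(ȳ) = 0.73050027·8.155/501 = 0.011890678.
Var(Ŷ) = 1859² · 0.011890678 = 41092.768.
SE(Ŷ) = √(41092.768) = 202.7.

202.7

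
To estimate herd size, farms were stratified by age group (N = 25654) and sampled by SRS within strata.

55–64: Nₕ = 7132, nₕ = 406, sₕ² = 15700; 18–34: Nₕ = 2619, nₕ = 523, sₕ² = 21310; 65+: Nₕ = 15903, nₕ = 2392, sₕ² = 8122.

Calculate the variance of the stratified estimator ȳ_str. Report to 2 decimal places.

4.27

Var(ȳ_str) = Σₕ Wₕ²(1 − fₕ)sₕ²/nₕ with Wₕ = Nₕ/N, N = 25654.
55–64: Wₕ = 0.27800733; term = 0.27800733²·(1 − 0.05692653)·15700/406 = 2.8185882.
18–34: Wₕ = 0.10208934; term = 0.10208934²·(1 − 0.19969454)·21310/523 = 0.33985867.
65+: Wₕ = 0.61990333; term = 0.61990333²·(1 − 0.15041187)·8122/2392 = 1.1085574.
Sum = 4.2670043.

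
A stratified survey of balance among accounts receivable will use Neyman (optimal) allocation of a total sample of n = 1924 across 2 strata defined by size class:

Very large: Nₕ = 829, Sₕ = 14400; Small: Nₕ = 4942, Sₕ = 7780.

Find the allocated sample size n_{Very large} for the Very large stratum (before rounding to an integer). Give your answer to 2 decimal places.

455.84

Neyman allocation: nₕ = n·NₕSₕ / Σⱼ NⱼSⱼ.
Σ NⱼSⱼ = 829·14400 + 4942·7780 = 5.038636 × 10^7.
n_{Very large} = 1924·829·14400 / (5.038636 × 10^7) = 455.84.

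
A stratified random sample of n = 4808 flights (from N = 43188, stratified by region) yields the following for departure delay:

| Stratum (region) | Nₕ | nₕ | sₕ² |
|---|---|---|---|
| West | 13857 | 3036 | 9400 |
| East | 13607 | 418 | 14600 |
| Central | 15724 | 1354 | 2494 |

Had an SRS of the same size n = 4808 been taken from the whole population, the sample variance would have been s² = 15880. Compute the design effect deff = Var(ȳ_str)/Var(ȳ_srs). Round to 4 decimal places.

Var(ȳ_str) = Σ Wₕ²(1−fₕ)sₕ²/nₕ with Wₕ = Nₕ/43188:
  West: (13857/43188)²·(1−3036/13857)·9400/3036 = 0.24890666
  East: (13607/43188)²·(1−418/13607)·14600/418 = 3.3606605
  Central: (15724/43188)²·(1−1354/15724)·2494/1354 = 0.2231369
  → Var(ȳ_str) = 3.8327041.
Var(ȳ_srs) = (1 − 4808/43188)·15880/4808 = 2.9351339.
deff = 3.8327041 / 2.9351339 = 1.3058.

1.3058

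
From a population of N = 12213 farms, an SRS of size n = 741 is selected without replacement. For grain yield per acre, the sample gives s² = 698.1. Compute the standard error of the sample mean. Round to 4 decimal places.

Under SRS without replacement, Var(ȳ) = (1 − f)·s²/n with f = n/N = 741/12213 = 0.06067305.
Var(ȳ) = (1 − 0.06067305)·698.1/741 = 0.93932695·0.94210526 = 0.88494486.
SE(ȳ) = √(0.88494486) = 0.9407.

0.9407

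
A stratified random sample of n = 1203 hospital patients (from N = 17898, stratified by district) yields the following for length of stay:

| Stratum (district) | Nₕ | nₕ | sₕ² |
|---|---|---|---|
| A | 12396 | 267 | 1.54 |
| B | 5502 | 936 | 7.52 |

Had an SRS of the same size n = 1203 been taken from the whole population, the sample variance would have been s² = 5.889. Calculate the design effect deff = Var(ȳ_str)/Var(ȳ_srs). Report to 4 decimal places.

Var(ȳ_str) = Σ Wₕ²(1−fₕ)sₕ²/nₕ with Wₕ = Nₕ/17898:
  A: (12396/17898)²·(1−267/12396)·1.54/267 = 0.0027071169
  B: (5502/17898)²·(1−936/5502)·7.52/936 = 6.3007098 × 10^-4
  → Var(ȳ_str) = 0.0033371879.
Var(ȳ_srs) = (1 − 1203/17898)·5.889/1203 = 0.0045662307.
deff = 0.0033371879 / 0.0045662307 = 0.7308.

0.7308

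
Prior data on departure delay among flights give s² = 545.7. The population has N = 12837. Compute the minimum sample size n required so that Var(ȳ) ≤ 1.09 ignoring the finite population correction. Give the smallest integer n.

501

Without fpc, n₀ = s²/D = 545.7/1.09 = 500.6422.
Rounding up, n = 501.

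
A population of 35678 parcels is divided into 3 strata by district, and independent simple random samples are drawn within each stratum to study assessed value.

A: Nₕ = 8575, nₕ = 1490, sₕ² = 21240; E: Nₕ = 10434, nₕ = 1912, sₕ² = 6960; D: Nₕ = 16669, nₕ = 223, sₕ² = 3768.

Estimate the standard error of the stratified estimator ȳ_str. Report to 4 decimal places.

2.1386

Var(ȳ_str) = Σₕ Wₕ²(1 − fₕ)sₕ²/nₕ with Wₕ = Nₕ/N, N = 35678.
A: Wₕ = 0.24034419; term = 0.24034419²·(1 − 0.17376093)·21240/1490 = 0.68036384.
E: Wₕ = 0.29244913; term = 0.29244913²·(1 − 0.18324708)·6960/1912 = 0.2542803.
D: Wₕ = 0.46720668; term = 0.46720668²·(1 − 0.01337813)·3768/223 = 3.6389397.
Sum = 4.5735838.
SE = √(4.5735838) = 2.1386.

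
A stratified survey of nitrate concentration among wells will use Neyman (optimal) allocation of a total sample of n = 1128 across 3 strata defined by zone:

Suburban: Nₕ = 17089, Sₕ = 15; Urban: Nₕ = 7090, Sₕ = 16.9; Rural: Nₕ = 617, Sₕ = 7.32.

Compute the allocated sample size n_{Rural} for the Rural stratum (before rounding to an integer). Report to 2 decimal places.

13.38

Neyman allocation: nₕ = n·NₕSₕ / Σⱼ NⱼSⱼ.
Σ NⱼSⱼ = 17089·15 + 7090·16.9 + 617·7.32 = 380672.44.
n_{Rural} = 1128·617·7.32 / 380672.44 = 13.38.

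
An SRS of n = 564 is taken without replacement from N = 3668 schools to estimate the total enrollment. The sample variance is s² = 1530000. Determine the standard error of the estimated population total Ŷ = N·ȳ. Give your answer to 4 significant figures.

175700

Var(Ŷ) = N²·Var(ȳ) = N²·(1 − n/N)·s²/n.
f = 564/3668 = 0.15376227; Var(ȳ) = 0.84623773·1530000/564 = 2295.6449.
Var(Ŷ) = 3668² · 2295.6449 = 3.0886121 × 10^10.
SE(Ŷ) = √(3.0886121 × 10^10) = 175700.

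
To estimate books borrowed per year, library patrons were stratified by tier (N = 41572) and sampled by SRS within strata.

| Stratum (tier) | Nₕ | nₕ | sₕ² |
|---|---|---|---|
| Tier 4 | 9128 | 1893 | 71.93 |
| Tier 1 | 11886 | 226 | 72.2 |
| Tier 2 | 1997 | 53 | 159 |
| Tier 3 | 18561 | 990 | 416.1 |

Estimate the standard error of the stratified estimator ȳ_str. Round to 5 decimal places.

Var(ȳ_str) = Σₕ Wₕ²(1 − fₕ)sₕ²/nₕ with Wₕ = Nₕ/N, N = 41572.
Tier 4: Wₕ = 0.21957087; term = 0.21957087²·(1 − 0.20738387)·71.93/1893 = 0.0014520173.
Tier 1: Wₕ = 0.28591360; term = 0.28591360²·(1 − 0.01901397)·72.2/226 = 0.025618942.
Tier 2: Wₕ = 0.04803714; term = 0.04803714²·(1 − 0.02653981)·159/53 = 0.0067389734.
Tier 3: Wₕ = 0.44647840; term = 0.44647840²·(1 − 0.05333764)·416.1/990 = 0.079315585.
Sum = 0.11312552.
SE = √(0.11312552) = 0.33634.

0.33634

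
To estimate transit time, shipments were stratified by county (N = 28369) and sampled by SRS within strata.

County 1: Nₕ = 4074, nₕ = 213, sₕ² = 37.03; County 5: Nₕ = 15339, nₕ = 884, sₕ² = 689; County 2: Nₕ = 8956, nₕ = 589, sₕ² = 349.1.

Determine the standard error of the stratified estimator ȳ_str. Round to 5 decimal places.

Var(ȳ_str) = Σₕ Wₕ²(1 − fₕ)sₕ²/nₕ with Wₕ = Nₕ/N, N = 28369.
County 1: Wₕ = 0.14360746; term = 0.14360746²·(1 − 0.05228277)·37.03/213 = 0.0033978709.
County 5: Wₕ = 0.54069583; term = 0.54069583²·(1 − 0.05763088)·689/884 = 0.21473065.
County 2: Wₕ = 0.31569671; term = 0.31569671²·(1 − 0.06576597)·349.1/589 = 0.055186183.
Sum = 0.2733147.
SE = √(0.2733147) = 0.52280.

0.52280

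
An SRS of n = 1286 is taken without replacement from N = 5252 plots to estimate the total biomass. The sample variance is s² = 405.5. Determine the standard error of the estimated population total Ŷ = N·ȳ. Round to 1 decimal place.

2562.8

Var(Ŷ) = N²·Var(ȳ) = N²·(1 − n/N)·s²/n.
f = 1286/5252 = 0.24485910; Var(ȳ) = 0.75514090·405.5/1286 = 0.23811014.
Var(Ŷ) = 5252² · 0.23811014 = 6.567912 × 10^6.
SE(Ŷ) = √(6.567912 × 10^6) = 2562.8.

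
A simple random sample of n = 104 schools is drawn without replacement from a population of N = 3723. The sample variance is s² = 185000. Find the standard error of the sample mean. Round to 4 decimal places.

Under SRS without replacement, Var(ȳ) = (1 − f)·s²/n with f = n/N = 104/3723 = 0.02793446.
Var(ȳ) = (1 − 0.02793446)·185000/104 = 0.97206554·1778.8462 = 1729.155.
SE(ȳ) = √(1729.155) = 41.5831.

41.5831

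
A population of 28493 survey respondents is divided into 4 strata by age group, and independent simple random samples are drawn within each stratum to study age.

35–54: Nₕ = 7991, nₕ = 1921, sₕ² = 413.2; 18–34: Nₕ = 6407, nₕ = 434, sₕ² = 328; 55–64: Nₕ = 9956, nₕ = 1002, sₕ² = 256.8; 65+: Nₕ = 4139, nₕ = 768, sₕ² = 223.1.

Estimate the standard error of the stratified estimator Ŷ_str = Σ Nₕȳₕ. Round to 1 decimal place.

Var(Ŷ_str) = Σₕ Nₕ²(1 − fₕ)sₕ²/nₕ.
35–54: 7991²·(1 − 1921/7991)·413.2/1921 = 1.0433326 × 10^7.
18–34: 6407²·(1 − 434/6407)·328/434 = 2.8922202 × 10^7.
55–64: 9956²·(1 − 1002/9956)·256.8/1002 = 2.2847005 × 10^7.
65+: 4139²·(1 − 768/4139)·223.1/768 = 4.0531486 × 10^6.
Sum = 6.6255682 × 10^7.
SE = √(6.6255682 × 10^7) = 8139.8.

8139.8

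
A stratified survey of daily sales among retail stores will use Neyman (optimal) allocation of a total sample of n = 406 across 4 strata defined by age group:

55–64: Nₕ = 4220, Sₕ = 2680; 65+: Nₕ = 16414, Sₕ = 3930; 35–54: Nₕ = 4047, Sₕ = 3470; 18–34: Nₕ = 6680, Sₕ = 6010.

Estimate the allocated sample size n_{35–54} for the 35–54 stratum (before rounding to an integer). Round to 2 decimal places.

Neyman allocation: nₕ = n·NₕSₕ / Σⱼ NⱼSⱼ.
Σ NⱼSⱼ = 4220·2680 + 16414·3930 + 4047·3470 + 6680·6010 = 1.3000651 × 10^8.
n_{35–54} = 406·4047·3470 / (1.3000651 × 10^8) = 43.86.

43.86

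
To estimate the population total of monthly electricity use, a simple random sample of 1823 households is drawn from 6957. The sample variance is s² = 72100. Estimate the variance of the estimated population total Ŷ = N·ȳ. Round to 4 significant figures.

Var(Ŷ) = N²·Var(ȳ) = N²·(1 − n/N)·s²/n.
f = 1823/6957 = 0.26203823; Var(ȳ) = 0.73796177·72100/1823 = 29.186529.
Var(Ŷ) = 6957² · 29.186529 = 1.4126236 × 10^9.

1.413 × 10^9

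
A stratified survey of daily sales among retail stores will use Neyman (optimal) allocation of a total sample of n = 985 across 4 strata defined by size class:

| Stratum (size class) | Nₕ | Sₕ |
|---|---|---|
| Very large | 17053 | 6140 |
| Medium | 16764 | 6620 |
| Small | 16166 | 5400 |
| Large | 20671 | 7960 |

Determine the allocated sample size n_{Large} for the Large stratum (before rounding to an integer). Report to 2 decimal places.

Neyman allocation: nₕ = n·NₕSₕ / Σⱼ NⱼSⱼ.
Σ NⱼSⱼ = 17053·6140 + 16764·6620 + 16166·5400 + 20671·7960 = 4.6752066 × 10^8.
n_{Large} = 985·20671·7960 / (4.6752066 × 10^8) = 346.66.

346.66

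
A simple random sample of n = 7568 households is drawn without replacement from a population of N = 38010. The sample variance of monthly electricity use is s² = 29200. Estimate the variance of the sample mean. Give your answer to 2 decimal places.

Under SRS without replacement, Var(ȳ) = (1 − f)·s²/n with f = n/N = 7568/38010 = 0.19910550.
Var(ȳ) = (1 − 0.19910550)·29200/7568 = 0.80089450·3.858351 = 3.0901321.

3.09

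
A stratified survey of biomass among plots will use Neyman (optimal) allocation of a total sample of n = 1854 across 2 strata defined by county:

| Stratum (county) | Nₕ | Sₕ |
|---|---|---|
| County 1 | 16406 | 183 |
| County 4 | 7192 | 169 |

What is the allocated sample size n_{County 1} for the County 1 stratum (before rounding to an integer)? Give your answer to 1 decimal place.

1319.7

Neyman allocation: nₕ = n·NₕSₕ / Σⱼ NⱼSⱼ.
Σ NⱼSⱼ = 16406·183 + 7192·169 = 4.217746 × 10^6.
n_{County 1} = 1854·16406·183 / (4.217746 × 10^6) = 1319.7.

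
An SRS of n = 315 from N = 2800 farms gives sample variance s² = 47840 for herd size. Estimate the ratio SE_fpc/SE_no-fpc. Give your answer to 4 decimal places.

0.9421

f = n/N = 315/2800 = 0.11250000.
SE_no-fpc = √(s²/n) = 12.323677; SE_fpc = √((1−f)s²/n) = 11.609793.
Ratio = √(1−f) = 0.94207218.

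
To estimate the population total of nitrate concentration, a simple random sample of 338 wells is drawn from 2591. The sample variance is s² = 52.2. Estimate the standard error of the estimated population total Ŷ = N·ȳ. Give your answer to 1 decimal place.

Var(Ŷ) = N²·Var(ȳ) = N²·(1 − n/N)·s²/n.
f = 338/2591 = 0.13045156; Var(ȳ) = 0.86954844·52.2/338 = 0.13429121.
Var(Ŷ) = 2591² · 0.13429121 = 901534.63.
SE(Ŷ) = √(901534.63) = 949.5.

949.5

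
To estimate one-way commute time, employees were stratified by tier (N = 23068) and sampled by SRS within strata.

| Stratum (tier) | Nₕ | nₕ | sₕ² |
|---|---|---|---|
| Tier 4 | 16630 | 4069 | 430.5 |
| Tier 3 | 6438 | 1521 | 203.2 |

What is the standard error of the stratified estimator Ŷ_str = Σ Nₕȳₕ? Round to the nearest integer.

5131

Var(Ŷ_str) = Σₕ Nₕ²(1 − fₕ)sₕ²/nₕ.
Tier 4: 16630²·(1 − 4069/16630)·430.5/4069 = 2.2100491 × 10^7.
Tier 3: 6438²·(1 − 1521/6438)·203.2/1521 = 4.2290778 × 10^6.
Sum = 2.6329569 × 10^7.
SE = √(2.6329569 × 10^7) = 5131.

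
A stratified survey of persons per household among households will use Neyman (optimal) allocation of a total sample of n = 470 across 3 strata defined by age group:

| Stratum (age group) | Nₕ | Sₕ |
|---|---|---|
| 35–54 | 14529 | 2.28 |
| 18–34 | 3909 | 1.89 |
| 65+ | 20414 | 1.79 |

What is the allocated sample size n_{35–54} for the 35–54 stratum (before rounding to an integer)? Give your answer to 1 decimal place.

202.1

Neyman allocation: nₕ = n·NₕSₕ / Σⱼ NⱼSⱼ.
Σ NⱼSⱼ = 14529·2.28 + 3909·1.89 + 20414·1.79 = 77055.19.
n_{35–54} = 470·14529·2.28 / 77055.19 = 202.1.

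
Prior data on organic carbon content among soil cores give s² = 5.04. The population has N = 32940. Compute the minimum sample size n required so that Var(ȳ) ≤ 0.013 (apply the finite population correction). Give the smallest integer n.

Without fpc, n₀ = s²/D = 5.04/0.013 = 387.6923.
With fpc, (1 − n/N)·s²/n ≤ D requires n ≥ n₀/(1 + n₀/N) = 387.6923/(1 + 387.6923/32940) = 383.1824.
Rounding up, n = 384.

384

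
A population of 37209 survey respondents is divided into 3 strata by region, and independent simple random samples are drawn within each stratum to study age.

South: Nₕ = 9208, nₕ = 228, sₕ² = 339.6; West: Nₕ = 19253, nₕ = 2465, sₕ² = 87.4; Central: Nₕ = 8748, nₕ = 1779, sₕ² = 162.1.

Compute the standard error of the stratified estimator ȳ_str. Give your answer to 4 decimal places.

Var(ȳ_str) = Σₕ Wₕ²(1 − fₕ)sₕ²/nₕ with Wₕ = Nₕ/N, N = 37209.
South: Wₕ = 0.24746701; term = 0.24746701²·(1 − 0.02476108)·339.6/228 = 0.088956663.
West: Wₕ = 0.51742858; term = 0.51742858²·(1 − 0.12803200)·87.4/2465 = 0.008277437.
Central: Wₕ = 0.23510441; term = 0.23510441²·(1 − 0.20336077)·162.1/1779 = 0.0040122715.
Sum = 0.10124637.
SE = √(0.10124637) = 0.3182.

0.3182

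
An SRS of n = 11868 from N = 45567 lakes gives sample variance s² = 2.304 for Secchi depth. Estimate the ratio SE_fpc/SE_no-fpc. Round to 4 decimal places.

0.8600

f = n/N = 11868/45567 = 0.26045164.
SE_no-fpc = √(s²/n) = 0.013933251; SE_fpc = √((1−f)s²/n) = 0.011982178.
Ratio = √(1−f) = 0.85996997.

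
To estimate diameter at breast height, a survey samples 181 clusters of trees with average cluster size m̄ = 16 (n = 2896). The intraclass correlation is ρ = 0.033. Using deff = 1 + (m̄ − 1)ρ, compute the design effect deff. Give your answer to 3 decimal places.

deff = 1 + (16 − 1)·0.033 = 1 + 0.495 = 1.495.

1.495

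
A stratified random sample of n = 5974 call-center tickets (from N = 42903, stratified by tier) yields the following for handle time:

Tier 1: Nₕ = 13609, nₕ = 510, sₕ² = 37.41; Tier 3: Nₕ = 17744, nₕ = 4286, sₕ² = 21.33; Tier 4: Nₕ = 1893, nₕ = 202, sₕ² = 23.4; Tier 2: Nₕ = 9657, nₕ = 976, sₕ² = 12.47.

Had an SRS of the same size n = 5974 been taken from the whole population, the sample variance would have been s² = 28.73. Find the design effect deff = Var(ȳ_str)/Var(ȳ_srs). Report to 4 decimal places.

Var(ȳ_str) = Σ Wₕ²(1−fₕ)sₕ²/nₕ with Wₕ = Nₕ/42903:
  Tier 1: (13609/42903)²·(1−510/13609)·37.41/510 = 0.0071040591
  Tier 3: (17744/42903)²·(1−4286/17744)·21.33/4286 = 6.4564742 × 10^-4
  Tier 4: (1893/42903)²·(1−202/1893)·23.4/202 = 2.0145748 × 10^-4
  Tier 2: (9657/42903)²·(1−976/9657)·12.47/976 = 5.8190662 × 10^-4
  → Var(ȳ_str) = 0.0085330706.
Var(ȳ_srs) = (1 − 5974/42903)·28.73/5974 = 0.0041395229.
deff = 0.0085330706 / 0.0041395229 = 2.0614.

2.0614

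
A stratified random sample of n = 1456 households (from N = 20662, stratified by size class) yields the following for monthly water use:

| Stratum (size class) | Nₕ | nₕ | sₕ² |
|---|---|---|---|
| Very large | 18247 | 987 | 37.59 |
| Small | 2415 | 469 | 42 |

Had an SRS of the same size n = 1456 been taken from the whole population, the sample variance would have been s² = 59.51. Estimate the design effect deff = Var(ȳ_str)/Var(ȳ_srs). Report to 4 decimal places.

0.7655

Var(ȳ_str) = Σ Wₕ²(1−fₕ)sₕ²/nₕ with Wₕ = Nₕ/20662:
  Very large: (18247/20662)²·(1−987/18247)·37.59/987 = 0.028095885
  Small: (2415/20662)²·(1−469/2415)·42/469 = 9.8580656 × 10^-4
  → Var(ȳ_str) = 0.029081692.
Var(ȳ_srs) = (1 − 1456/20662)·59.51/1456 = 0.037992086.
deff = 0.029081692 / 0.037992086 = 0.7655.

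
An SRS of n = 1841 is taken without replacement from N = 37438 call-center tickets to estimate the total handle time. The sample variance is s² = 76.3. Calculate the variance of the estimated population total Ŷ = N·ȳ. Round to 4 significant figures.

Var(Ŷ) = N²·Var(ȳ) = N²·(1 − n/N)·s²/n.
f = 1841/37438 = 0.04917464; Var(ȳ) = 0.95082536·76.3/1841 = 0.039406831.
Var(Ŷ) = 37438² · 0.039406831 = 5.5232766 × 10^7.

5.523 × 10^7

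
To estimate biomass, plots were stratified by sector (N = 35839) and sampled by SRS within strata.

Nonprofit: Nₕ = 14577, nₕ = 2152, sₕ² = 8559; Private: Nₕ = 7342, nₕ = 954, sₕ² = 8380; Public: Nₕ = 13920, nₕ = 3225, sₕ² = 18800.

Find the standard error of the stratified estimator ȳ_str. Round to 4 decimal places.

1.2479

Var(ȳ_str) = Σₕ Wₕ²(1 − fₕ)sₕ²/nₕ with Wₕ = Nₕ/N, N = 35839.
Nonprofit: Wₕ = 0.40673568; term = 0.40673568²·(1 − 0.14762983)·8559/2152 = 0.56083298.
Private: Wₕ = 0.20486063; term = 0.20486063²·(1 − 0.12993735)·8380/954 = 0.32074742.
Public: Wₕ = 0.38840369; term = 0.38840369²·(1 − 0.23168103)·18800/3225 = 0.67567272.
Sum = 1.5572531.
SE = √(1.5572531) = 1.2479.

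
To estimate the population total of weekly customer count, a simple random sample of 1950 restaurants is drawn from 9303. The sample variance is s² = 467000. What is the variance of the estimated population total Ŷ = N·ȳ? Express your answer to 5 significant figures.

Var(Ŷ) = N²·Var(ȳ) = N²·(1 − n/N)·s²/n.
f = 1950/9303 = 0.20960980; Var(ȳ) = 0.79039020·467000/1950 = 189.28832.
Var(Ŷ) = 9303² · 189.28832 = 1.6382111 × 10^10.

1.6382 × 10^10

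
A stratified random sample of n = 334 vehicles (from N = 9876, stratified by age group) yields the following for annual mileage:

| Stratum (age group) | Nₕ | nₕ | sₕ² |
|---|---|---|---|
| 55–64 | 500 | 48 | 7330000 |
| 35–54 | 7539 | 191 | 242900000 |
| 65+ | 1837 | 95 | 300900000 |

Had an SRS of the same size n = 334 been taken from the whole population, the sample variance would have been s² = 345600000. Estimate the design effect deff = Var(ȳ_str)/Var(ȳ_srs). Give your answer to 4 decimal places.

Var(ȳ_str) = Σ Wₕ²(1−fₕ)sₕ²/nₕ with Wₕ = Nₕ/9876:
  55–64: (500/9876)²·(1−48/500)·7330000/48 = 353.8417
  35–54: (7539/9876)²·(1−191/7539)·242900000/191 = 722295.44
  65+: (1837/9876)²·(1−95/1837)·300900000/95 = 103918.71
  → Var(ȳ_str) = 826567.99.
Var(ȳ_srs) = (1 − 334/9876)·345600000/334 = 999736.61.
deff = 826567.99 / 999736.61 = 0.8268.

0.8268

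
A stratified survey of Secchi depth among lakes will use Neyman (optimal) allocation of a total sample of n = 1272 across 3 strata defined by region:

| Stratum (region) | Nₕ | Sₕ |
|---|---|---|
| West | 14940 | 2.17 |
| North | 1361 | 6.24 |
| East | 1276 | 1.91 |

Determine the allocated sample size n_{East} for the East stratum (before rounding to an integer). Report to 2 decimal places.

71.51

Neyman allocation: nₕ = n·NₕSₕ / Σⱼ NⱼSⱼ.
Σ NⱼSⱼ = 14940·2.17 + 1361·6.24 + 1276·1.91 = 43349.6.
n_{East} = 1272·1276·1.91 / 43349.6 = 71.51.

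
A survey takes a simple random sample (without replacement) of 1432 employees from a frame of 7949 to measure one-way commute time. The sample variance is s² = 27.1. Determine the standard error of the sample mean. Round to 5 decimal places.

Under SRS without replacement, Var(ȳ) = (1 − f)·s²/n with f = n/N = 1432/7949 = 0.18014845.
Var(ȳ) = (1 − 0.18014845)·27.1/1432 = 0.81985155·0.018924581 = 0.015515347.
SE(ȳ) = √(0.015515347) = 0.12456.

0.12456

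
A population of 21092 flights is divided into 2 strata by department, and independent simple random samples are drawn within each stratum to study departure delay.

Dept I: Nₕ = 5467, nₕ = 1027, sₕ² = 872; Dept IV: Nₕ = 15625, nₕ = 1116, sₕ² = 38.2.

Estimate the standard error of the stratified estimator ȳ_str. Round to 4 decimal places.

Var(ȳ_str) = Σₕ Wₕ²(1 − fₕ)sₕ²/nₕ with Wₕ = Nₕ/N, N = 21092.
Dept I: Wₕ = 0.25919780; term = 0.25919780²·(1 − 0.18785440)·872/1027 = 0.046327894.
Dept IV: Wₕ = 0.74080220; term = 0.74080220²·(1 − 0.07142400)·38.2/1116 = 0.017442999.
Sum = 0.063770893.
SE = √(0.063770893) = 0.2525.

0.2525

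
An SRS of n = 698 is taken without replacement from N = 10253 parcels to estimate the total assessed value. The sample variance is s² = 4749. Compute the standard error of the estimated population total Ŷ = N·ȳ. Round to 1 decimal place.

Var(Ŷ) = N²·Var(ȳ) = N²·(1 − n/N)·s²/n.
f = 698/10253 = 0.06807764; Var(ȳ) = 0.93192236·4749/698 = 6.3405434.
Var(Ŷ) = 10253² · 6.3405434 = 6.6654334 × 10^8.
SE(Ŷ) = √(6.6654334 × 10^8) = 25817.5.

25817.5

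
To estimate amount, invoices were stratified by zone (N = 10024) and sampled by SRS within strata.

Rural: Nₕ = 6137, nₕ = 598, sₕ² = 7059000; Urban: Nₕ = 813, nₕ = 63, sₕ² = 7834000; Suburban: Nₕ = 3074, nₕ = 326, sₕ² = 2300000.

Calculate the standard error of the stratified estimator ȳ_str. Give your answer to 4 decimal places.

73.0833

Var(ȳ_str) = Σₕ Wₕ²(1 − fₕ)sₕ²/nₕ with Wₕ = Nₕ/N, N = 10024.
Rural: Wₕ = 0.61223065; term = 0.61223065²·(1 − 0.09744175)·7059000/598 = 3993.4419.
Urban: Wₕ = 0.08110535; term = 0.08110535²·(1 − 0.07749077)·7834000/63 = 754.59289.
Suburban: Wₕ = 0.30666401; term = 0.30666401²·(1 − 0.10605075)·2300000/326 = 593.12839.
Sum = 5341.1632.
SE = √(5341.1632) = 73.0833.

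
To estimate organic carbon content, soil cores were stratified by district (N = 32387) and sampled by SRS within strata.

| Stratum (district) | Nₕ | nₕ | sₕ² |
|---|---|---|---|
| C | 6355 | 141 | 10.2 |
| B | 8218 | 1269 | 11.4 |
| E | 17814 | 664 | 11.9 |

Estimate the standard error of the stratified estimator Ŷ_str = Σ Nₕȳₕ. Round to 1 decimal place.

Var(Ŷ_str) = Σₕ Nₕ²(1 − fₕ)sₕ²/nₕ.
C: 6355²·(1 − 141/6355)·10.2/141 = 2.8567212 × 10^6.
B: 8218²·(1 − 1269/8218)·11.4/1269 = 513016.91.
E: 17814²·(1 − 664/17814)·11.9/664 = 5.4752563 × 10^6.
Sum = 8.8449944 × 10^6.
SE = √(8.8449944 × 10^6) = 2974.1.

2974.1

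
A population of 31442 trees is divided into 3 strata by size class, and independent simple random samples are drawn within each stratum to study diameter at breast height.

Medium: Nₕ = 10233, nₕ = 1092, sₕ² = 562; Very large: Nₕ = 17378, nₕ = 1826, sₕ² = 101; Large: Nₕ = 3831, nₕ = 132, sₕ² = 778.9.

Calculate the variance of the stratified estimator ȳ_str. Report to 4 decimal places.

0.1484

Var(ȳ_str) = Σₕ Wₕ²(1 − fₕ)sₕ²/nₕ with Wₕ = Nₕ/N, N = 31442.
Medium: Wₕ = 0.32545640; term = 0.32545640²·(1 − 0.10671357)·562/1092 = 0.048695635.
Very large: Wₕ = 0.55270021; term = 0.55270021²·(1 − 0.10507538)·101/1826 = 0.015121202.
Large: Wₕ = 0.12184339; term = 0.12184339²·(1 − 0.03445576)·778.9/132 = 0.084583164.
Sum = 0.1484.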